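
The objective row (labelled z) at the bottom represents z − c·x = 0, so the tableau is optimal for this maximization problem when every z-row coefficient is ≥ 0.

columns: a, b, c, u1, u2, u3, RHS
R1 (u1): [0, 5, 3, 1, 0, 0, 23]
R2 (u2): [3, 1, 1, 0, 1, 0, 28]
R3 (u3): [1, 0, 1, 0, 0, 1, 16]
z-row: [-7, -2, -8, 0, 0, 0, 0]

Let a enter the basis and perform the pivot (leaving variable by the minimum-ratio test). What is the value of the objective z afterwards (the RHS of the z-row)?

196/3

Ratio test on column a — row 1: entry 0 ≤ 0; row 2: 28/3 = 28/3; row 3: 16/1 = 16. Minimum is 28/3 at row 2 (u2 leaves); pivot element 3.
Pivot on row 2; the z-row RHS becomes 0 − (-7)·(28/3) = 196/3.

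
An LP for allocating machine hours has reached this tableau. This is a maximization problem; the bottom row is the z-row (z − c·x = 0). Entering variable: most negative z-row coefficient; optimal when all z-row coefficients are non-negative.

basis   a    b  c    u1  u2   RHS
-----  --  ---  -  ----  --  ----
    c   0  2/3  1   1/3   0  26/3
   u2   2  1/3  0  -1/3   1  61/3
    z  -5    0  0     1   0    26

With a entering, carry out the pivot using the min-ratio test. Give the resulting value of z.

461/6

Ratio test on column a — row 1: entry 0 ≤ 0; row 2: (61/3)/2 = 61/6. Minimum is 61/6 at row 2 (u2 leaves); pivot element 2.
Pivot on row 2; the z-row RHS becomes 26 − (-5)·(61/6) = 461/6.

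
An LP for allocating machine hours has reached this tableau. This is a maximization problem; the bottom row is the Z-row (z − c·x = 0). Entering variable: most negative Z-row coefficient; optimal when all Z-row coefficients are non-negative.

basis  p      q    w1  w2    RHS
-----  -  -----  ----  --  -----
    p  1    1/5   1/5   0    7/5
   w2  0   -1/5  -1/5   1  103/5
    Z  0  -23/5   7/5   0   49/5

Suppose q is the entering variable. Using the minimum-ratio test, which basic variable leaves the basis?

p

Column q entries and ratios — p: (7/5)/(1/5) = 7; w2: -1/5 ≤ 0, skip.
Smallest ratio is 7 in the row of p, so p leaves.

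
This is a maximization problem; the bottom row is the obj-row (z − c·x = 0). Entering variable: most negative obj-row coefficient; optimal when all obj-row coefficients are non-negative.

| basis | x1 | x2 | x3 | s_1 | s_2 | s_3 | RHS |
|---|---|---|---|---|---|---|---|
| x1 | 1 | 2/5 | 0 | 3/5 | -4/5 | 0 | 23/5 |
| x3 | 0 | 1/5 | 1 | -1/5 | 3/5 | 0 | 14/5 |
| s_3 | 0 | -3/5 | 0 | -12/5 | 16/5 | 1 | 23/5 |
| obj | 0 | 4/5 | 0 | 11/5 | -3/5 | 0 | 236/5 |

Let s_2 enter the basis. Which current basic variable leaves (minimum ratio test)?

Column s_2 entries and ratios — x1: -4/5 ≤ 0, skip; x3: (14/5)/(3/5) = 14/3; s_3: (23/5)/(16/5) = 23/16.
Smallest ratio is 23/16 in the row of s_3, so s_3 leaves.

s_3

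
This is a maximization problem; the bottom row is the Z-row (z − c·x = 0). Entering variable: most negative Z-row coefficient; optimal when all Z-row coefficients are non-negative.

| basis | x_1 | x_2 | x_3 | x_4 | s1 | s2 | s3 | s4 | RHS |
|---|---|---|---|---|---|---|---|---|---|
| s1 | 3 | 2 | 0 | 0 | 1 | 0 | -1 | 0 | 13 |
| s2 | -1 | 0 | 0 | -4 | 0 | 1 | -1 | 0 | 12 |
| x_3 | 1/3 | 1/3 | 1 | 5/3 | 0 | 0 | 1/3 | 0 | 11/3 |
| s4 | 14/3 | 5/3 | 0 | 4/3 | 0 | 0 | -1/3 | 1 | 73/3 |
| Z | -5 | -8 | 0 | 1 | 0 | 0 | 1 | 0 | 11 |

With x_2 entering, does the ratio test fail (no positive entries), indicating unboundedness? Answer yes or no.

Column x_2 has positive entries in row(s) 1, 3, 4, so the ratio test bounds it — not unbounded.

no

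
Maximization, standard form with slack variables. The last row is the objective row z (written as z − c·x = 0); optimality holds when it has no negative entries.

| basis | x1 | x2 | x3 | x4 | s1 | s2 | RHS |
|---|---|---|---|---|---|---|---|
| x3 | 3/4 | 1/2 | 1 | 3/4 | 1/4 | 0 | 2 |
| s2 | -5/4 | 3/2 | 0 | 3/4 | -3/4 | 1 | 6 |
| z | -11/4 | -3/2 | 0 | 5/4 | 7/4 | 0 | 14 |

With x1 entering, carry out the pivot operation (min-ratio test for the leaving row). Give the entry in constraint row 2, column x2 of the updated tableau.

Ratio test on column x1 — row 1: 2/(3/4) = 8/3; row 2: entry -5/4 ≤ 0. Minimum is 8/3 at row 1 (x3 leaves); pivot element 3/4.
Divide row 1 by 3/4; eliminate column x1 from the other rows.
Row 2 update in column x2: 3/2 − (-5/4)·(2/3) = 7/3.

7/3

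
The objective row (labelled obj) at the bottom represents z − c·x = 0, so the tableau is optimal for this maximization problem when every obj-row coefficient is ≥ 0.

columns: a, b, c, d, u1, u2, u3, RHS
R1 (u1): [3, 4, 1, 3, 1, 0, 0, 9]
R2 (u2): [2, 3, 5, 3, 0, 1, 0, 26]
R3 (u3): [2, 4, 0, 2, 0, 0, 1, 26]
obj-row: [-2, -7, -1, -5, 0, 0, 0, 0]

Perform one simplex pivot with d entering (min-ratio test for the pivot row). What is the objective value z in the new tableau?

15

Ratio test on column d — row 1: 9/3 = 3; row 2: 26/3 = 26/3; row 3: 26/2 = 13. Minimum is 3 at row 1 (u1 leaves); pivot element 3.
Pivot on row 1; the obj-row RHS becomes 0 − (-5)·3 = 15.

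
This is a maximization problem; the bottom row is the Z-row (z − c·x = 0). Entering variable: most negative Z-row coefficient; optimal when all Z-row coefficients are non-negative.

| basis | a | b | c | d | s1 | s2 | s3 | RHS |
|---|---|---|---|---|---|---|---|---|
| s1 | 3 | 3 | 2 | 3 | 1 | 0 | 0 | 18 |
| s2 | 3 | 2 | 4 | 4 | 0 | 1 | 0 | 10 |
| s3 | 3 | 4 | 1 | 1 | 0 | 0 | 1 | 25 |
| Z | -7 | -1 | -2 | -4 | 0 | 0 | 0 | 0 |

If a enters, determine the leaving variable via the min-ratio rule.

Column a entries and ratios — s1: 18/3 = 6; s2: 10/3 = 10/3; s3: 25/3 = 25/3.
Smallest ratio is 10/3 in the row of s2, so s2 leaves.

s2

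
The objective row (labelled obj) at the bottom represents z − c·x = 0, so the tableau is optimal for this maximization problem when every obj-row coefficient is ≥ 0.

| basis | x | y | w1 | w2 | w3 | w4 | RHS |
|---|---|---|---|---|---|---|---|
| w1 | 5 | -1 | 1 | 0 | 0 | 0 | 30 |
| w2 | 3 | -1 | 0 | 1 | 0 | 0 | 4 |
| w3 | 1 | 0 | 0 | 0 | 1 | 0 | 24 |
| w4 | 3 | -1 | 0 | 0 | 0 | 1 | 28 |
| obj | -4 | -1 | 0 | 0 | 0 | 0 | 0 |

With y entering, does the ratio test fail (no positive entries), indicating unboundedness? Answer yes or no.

yes

Every constraint-row entry in column y is ≤ 0, so increasing y is unbounded.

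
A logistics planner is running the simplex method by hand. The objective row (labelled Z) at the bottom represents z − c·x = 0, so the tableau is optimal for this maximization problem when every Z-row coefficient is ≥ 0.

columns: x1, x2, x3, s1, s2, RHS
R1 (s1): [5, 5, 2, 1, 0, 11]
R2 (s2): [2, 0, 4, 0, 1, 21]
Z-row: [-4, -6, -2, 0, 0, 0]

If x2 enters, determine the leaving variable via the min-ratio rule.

Column x2 entries and ratios — s1: 11/5 = 11/5; s2: 0 ≤ 0, skip.
Smallest ratio is 11/5 in the row of s1, so s1 leaves.

s1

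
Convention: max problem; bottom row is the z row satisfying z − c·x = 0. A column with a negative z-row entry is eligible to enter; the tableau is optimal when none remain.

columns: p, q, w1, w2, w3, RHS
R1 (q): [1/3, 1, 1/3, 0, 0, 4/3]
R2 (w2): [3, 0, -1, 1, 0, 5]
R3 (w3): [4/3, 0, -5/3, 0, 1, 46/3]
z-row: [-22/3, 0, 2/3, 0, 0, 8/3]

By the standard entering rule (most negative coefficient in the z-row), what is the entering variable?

Negative z-row entries: p: -22/3.
The most negative is -22/3 in column p, so p enters.

p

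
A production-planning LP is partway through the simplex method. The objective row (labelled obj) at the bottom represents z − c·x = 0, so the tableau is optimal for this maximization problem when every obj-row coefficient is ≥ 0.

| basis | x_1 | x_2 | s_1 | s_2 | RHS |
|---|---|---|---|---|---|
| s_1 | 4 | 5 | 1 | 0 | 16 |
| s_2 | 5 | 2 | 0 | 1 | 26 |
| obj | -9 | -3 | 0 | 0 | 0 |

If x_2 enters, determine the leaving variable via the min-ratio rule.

Column x_2 entries and ratios — s_1: 16/5 = 16/5; s_2: 26/2 = 13.
Smallest ratio is 16/5 in the row of s_1, so s_1 leaves.

s_1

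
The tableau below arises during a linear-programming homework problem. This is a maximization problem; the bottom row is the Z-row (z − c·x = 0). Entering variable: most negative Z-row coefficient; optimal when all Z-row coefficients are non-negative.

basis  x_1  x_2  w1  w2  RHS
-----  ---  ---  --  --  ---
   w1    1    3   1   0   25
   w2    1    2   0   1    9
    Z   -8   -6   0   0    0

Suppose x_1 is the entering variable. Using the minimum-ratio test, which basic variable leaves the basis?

Column x_1 entries and ratios — w1: 25/1 = 25; w2: 9/1 = 9.
Smallest ratio is 9 in the row of w2, so w2 leaves.

w2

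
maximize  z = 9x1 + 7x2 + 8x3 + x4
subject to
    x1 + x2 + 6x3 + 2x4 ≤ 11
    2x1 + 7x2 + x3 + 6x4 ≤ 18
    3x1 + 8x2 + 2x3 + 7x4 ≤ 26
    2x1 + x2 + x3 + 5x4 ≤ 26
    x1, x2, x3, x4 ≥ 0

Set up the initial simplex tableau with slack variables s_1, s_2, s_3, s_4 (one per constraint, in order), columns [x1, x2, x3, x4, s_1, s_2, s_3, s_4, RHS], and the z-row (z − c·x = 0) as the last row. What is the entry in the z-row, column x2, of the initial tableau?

-7

The z-row carries the negated objective coefficients: the x2 entry is -7.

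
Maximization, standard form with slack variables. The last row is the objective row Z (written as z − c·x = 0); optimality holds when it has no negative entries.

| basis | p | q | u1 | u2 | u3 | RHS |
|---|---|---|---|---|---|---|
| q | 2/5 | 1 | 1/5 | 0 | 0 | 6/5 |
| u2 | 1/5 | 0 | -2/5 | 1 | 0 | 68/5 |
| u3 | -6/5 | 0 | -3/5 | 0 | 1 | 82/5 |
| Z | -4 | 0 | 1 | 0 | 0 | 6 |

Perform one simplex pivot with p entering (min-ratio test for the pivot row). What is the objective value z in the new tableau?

Ratio test on column p — row 1: (6/5)/(2/5) = 3; row 2: (68/5)/(1/5) = 68; row 3: entry -6/5 ≤ 0. Minimum is 3 at row 1 (q leaves); pivot element 2/5.
Pivot on row 1; the Z-row RHS becomes 6 − (-4)·3 = 18.

18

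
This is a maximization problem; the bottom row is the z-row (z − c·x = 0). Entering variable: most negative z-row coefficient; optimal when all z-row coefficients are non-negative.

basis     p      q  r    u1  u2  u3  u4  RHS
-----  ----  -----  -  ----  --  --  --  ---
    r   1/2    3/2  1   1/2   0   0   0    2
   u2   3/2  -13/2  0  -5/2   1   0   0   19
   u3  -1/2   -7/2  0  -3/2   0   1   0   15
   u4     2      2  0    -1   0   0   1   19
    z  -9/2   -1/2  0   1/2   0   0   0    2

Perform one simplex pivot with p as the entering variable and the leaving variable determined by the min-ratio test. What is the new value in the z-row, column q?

Ratio test on column p — row 1: 2/(1/2) = 4; row 2: 19/(3/2) = 38/3; row 3: entry -1/2 ≤ 0; row 4: 19/2 = 19/2. Minimum is 4 at row 1 (r leaves); pivot element 1/2.
Divide row 1 by 1/2; eliminate column p from the other rows.
z-row update in column q: -1/2 − (-9/2)·3 = 13.

13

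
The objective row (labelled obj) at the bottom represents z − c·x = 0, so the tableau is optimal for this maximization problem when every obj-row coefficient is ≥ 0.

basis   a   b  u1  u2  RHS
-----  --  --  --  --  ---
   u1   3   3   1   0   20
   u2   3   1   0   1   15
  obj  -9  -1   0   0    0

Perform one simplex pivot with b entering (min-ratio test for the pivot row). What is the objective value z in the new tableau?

Ratio test on column b — row 1: 20/3 = 20/3; row 2: 15/1 = 15. Minimum is 20/3 at row 1 (u1 leaves); pivot element 3.
Pivot on row 1; the obj-row RHS becomes 0 − (-1)·(20/3) = 20/3.

20/3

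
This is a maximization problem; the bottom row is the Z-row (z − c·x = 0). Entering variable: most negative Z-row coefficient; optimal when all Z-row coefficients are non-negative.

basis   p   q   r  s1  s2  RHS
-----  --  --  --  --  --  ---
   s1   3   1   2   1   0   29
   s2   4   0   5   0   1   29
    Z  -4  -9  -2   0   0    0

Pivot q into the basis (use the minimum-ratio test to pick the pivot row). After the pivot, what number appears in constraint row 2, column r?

5

Ratio test on column q — row 1: 29/1 = 29; row 2: entry 0 ≤ 0. Minimum is 29 at row 1 (s1 leaves); pivot element 1.
Divide row 1 by 1; eliminate column q from the other rows.
Row 2 update in column r: 5 − 0·2 = 5.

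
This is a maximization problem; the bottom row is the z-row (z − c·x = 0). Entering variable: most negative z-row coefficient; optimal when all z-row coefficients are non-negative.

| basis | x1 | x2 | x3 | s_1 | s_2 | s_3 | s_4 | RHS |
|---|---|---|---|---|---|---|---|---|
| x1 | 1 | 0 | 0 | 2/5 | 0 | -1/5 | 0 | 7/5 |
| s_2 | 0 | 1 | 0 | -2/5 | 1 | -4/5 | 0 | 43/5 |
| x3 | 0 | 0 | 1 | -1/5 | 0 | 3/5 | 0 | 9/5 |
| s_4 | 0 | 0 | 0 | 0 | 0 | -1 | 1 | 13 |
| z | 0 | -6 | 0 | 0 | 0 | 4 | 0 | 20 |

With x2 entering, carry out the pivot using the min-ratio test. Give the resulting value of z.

Ratio test on column x2 — row 1: entry 0 ≤ 0; row 2: (43/5)/1 = 43/5; row 3: entry 0 ≤ 0; row 4: entry 0 ≤ 0. Minimum is 43/5 at row 2 (s_2 leaves); pivot element 1.
Pivot on row 2; the z-row RHS becomes 20 − (-6)·(43/5) = 358/5.

358/5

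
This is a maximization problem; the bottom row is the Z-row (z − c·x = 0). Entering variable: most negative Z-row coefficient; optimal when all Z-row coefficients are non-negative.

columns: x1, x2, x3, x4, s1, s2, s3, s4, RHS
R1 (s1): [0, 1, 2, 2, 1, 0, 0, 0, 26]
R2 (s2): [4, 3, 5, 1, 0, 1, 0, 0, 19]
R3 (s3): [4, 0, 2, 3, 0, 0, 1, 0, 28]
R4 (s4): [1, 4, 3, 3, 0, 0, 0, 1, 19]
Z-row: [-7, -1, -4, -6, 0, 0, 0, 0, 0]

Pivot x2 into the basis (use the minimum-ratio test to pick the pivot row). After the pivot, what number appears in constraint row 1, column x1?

-1/4

Ratio test on column x2 — row 1: 26/1 = 26; row 2: 19/3 = 19/3; row 3: entry 0 ≤ 0; row 4: 19/4 = 19/4. Minimum is 19/4 at row 4 (s4 leaves); pivot element 4.
Divide row 4 by 4; eliminate column x2 from the other rows.
Row 1 update in column x1: 0 − 1·(1/4) = -1/4.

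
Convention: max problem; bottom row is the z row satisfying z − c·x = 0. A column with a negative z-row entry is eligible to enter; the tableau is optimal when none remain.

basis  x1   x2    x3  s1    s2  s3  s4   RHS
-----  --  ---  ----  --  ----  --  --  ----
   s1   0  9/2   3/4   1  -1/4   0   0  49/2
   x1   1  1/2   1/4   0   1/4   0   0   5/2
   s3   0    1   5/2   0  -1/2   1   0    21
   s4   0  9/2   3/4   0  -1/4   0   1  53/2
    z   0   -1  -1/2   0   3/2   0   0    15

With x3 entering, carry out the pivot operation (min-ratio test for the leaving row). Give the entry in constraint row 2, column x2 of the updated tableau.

Ratio test on column x3 — row 1: (49/2)/(3/4) = 98/3; row 2: (5/2)/(1/4) = 10; row 3: 21/(5/2) = 42/5; row 4: (53/2)/(3/4) = 106/3. Minimum is 42/5 at row 3 (s3 leaves); pivot element 5/2.
Divide row 3 by 5/2; eliminate column x3 from the other rows.
Row 2 update in column x2: 1/2 − (1/4)·(2/5) = 2/5.

2/5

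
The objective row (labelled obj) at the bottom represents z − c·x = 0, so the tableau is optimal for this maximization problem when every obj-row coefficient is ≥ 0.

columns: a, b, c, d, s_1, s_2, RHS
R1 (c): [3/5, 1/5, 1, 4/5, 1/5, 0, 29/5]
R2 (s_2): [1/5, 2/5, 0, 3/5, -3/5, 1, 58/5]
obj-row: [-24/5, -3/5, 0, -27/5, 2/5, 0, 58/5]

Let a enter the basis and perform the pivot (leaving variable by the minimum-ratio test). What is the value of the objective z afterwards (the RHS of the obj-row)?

Ratio test on column a — row 1: (29/5)/(3/5) = 29/3; row 2: (58/5)/(1/5) = 58. Minimum is 29/3 at row 1 (c leaves); pivot element 3/5.
Pivot on row 1; the obj-row RHS becomes 58/5 − (-24/5)·(29/3) = 58.

58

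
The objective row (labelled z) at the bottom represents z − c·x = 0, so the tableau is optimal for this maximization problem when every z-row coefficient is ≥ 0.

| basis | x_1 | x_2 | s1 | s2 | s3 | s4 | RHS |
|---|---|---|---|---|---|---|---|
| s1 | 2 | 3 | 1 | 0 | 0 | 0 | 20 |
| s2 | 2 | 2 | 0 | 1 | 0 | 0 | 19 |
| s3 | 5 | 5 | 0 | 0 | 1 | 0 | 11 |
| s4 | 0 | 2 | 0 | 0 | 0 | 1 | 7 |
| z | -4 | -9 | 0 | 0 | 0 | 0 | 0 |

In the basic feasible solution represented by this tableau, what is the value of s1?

s1 is basic (row 1); its value is the RHS of that row, 20.

20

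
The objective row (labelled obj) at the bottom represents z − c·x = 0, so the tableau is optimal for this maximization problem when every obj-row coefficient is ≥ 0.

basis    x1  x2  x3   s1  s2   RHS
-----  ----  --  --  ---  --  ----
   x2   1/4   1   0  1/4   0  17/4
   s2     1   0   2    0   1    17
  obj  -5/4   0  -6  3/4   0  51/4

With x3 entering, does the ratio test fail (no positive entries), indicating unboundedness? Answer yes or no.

Column x3 has positive entries in row(s) 2, so the ratio test bounds it — not unbounded.

no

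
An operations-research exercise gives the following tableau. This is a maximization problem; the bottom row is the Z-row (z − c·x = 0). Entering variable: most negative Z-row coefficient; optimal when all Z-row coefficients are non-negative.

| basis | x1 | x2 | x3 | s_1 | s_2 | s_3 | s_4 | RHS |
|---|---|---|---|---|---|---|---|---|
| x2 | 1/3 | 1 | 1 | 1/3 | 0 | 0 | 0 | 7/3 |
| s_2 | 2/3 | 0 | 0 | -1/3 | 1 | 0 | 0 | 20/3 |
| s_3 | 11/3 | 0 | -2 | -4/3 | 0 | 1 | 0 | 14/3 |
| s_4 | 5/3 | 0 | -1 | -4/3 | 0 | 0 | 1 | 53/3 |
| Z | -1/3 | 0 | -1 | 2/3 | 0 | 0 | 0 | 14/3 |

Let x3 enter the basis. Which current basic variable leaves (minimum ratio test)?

x2

Column x3 entries and ratios — x2: (7/3)/1 = 7/3; s_2: 0 ≤ 0, skip; s_3: -2 ≤ 0, skip; s_4: -1 ≤ 0, skip.
Smallest ratio is 7/3 in the row of x2, so x2 leaves.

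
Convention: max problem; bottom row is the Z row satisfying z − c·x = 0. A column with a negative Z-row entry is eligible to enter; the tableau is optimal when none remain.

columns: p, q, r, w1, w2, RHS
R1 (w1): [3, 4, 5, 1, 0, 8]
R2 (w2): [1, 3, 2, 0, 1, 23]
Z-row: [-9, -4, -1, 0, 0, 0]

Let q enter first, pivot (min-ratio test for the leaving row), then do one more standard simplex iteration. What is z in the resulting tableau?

Ratio test on column q — row 1: 8/4 = 2; row 2: 23/3 = 23/3. Minimum is 2 at row 1 (w1 leaves); pivot element 4.
Pivot on row 1; the Z-row RHS becomes 0 − (-4)·2 = 8.
Next entering variable (most negative Z-row entry -6): p.
Ratio test on column p — row 1: 2/(3/4) = 8/3; row 2: entry -5/4 ≤ 0. Minimum is 8/3 at row 1 (q leaves); pivot element 3/4.
After the second pivot the Z-row RHS is 8 − (-6)·(8/3) = 24.

24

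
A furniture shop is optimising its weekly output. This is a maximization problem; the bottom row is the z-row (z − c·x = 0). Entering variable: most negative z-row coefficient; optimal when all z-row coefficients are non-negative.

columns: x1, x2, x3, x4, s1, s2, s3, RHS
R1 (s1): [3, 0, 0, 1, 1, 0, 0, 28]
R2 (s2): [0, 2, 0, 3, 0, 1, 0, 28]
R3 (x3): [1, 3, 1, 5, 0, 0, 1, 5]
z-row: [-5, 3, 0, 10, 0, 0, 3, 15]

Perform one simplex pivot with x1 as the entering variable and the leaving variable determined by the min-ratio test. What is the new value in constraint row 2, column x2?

2

Ratio test on column x1 — row 1: 28/3 = 28/3; row 2: entry 0 ≤ 0; row 3: 5/1 = 5. Minimum is 5 at row 3 (x3 leaves); pivot element 1.
Divide row 3 by 1; eliminate column x1 from the other rows.
Row 2 update in column x2: 2 − 0·3 = 2.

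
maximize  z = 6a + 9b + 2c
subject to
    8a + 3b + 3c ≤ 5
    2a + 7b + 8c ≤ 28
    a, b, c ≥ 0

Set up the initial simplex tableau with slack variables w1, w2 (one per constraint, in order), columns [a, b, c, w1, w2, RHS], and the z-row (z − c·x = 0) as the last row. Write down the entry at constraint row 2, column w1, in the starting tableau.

Slack w1 belongs to constraint 1; its column is the unit vector e_1, so the entry in row 2 is 0.

0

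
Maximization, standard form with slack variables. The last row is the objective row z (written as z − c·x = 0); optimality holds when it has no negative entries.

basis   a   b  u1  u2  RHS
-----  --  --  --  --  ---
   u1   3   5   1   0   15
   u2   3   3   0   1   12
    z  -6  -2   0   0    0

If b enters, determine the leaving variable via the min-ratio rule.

Column b entries and ratios — u1: 15/5 = 3; u2: 12/3 = 4.
Smallest ratio is 3 in the row of u1, so u1 leaves.

u1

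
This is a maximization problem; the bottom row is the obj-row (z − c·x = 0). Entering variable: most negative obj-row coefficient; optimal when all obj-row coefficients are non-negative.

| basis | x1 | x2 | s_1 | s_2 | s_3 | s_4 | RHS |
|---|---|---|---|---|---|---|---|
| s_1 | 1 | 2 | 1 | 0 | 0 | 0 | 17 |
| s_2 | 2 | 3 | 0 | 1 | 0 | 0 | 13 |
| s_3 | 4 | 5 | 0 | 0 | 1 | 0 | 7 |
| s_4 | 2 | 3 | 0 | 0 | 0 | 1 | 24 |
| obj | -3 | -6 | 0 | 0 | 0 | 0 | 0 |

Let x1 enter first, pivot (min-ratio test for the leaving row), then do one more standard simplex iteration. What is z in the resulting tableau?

42/5

Ratio test on column x1 — row 1: 17/1 = 17; row 2: 13/2 = 13/2; row 3: 7/4 = 7/4; row 4: 24/2 = 12. Minimum is 7/4 at row 3 (s_3 leaves); pivot element 4.
Pivot on row 3; the obj-row RHS becomes 0 − (-3)·(7/4) = 21/4.
Next entering variable (most negative obj-row entry -9/4): x2.
Ratio test on column x2 — row 1: (61/4)/(3/4) = 61/3; row 2: (19/2)/(1/2) = 19; row 3: (7/4)/(5/4) = 7/5; row 4: (41/2)/(1/2) = 41. Minimum is 7/5 at row 3 (x1 leaves); pivot element 5/4.
After the second pivot the obj-row RHS is 21/4 − (-9/4)·(7/5) = 42/5.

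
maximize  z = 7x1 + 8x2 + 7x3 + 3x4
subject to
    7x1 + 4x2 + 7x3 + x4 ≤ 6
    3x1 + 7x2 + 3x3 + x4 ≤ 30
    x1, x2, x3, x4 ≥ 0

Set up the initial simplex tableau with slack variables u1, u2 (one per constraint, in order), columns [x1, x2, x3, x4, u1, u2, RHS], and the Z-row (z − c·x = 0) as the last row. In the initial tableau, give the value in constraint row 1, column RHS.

The RHS of constraint 1 is b_1 = 6.

6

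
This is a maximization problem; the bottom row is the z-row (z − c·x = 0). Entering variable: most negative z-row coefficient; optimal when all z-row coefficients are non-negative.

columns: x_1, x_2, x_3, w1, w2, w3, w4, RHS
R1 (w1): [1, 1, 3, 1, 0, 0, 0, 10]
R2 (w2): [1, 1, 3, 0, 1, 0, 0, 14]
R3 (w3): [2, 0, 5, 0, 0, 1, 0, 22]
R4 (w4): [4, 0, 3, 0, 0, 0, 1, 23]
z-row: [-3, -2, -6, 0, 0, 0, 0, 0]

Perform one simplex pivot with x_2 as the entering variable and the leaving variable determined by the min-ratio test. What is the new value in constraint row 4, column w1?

0

Ratio test on column x_2 — row 1: 10/1 = 10; row 2: 14/1 = 14; row 3: entry 0 ≤ 0; row 4: entry 0 ≤ 0. Minimum is 10 at row 1 (w1 leaves); pivot element 1.
Divide row 1 by 1; eliminate column x_2 from the other rows.
Row 4 update in column w1: 0 − 0·1 = 0.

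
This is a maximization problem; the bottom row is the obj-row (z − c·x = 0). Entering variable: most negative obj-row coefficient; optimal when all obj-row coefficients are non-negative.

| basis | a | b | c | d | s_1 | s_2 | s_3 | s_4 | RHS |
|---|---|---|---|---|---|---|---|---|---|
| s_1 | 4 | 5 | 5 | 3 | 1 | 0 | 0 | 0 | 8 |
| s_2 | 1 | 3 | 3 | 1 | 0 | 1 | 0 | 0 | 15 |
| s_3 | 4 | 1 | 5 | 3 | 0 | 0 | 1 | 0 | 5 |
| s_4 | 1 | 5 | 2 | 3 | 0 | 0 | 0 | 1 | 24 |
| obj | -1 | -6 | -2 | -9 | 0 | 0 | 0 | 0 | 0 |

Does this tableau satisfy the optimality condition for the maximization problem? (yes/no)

The obj-row has a negative entry -9 in column d, so it is not optimal.

no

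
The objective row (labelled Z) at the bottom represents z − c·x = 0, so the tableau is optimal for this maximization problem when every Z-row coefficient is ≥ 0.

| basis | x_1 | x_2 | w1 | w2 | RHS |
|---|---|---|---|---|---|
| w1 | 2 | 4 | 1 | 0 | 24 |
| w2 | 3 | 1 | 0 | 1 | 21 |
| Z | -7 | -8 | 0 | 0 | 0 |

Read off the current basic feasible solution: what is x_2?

0

x_2 is not in the basis, so in the current basic feasible solution x_2 = 0.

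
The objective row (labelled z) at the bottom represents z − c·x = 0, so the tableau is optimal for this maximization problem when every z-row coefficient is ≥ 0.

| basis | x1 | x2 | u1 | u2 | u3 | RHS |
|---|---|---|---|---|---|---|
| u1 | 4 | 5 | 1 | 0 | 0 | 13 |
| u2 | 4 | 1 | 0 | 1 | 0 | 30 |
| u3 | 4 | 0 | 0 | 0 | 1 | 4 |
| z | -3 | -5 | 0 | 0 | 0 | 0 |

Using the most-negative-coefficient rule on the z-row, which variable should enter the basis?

Negative z-row entries: x1: -3, x2: -5.
The most negative is -5 in column x2, so x2 enters.

x2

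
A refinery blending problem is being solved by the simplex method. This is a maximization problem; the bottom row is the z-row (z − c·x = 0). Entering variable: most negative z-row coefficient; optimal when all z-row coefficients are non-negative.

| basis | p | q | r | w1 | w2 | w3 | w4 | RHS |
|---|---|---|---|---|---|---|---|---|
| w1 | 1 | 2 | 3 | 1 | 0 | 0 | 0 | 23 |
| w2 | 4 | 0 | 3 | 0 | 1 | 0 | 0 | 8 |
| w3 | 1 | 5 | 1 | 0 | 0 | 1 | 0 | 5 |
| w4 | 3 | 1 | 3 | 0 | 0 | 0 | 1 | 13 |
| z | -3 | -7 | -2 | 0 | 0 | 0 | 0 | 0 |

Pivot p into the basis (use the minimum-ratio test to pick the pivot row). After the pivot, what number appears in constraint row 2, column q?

Ratio test on column p — row 1: 23/1 = 23; row 2: 8/4 = 2; row 3: 5/1 = 5; row 4: 13/3 = 13/3. Minimum is 2 at row 2 (w2 leaves); pivot element 4.
Divide row 2 by 4; eliminate column p from the other rows.
In the new row 2, the q entry is the old entry divided by the pivot: 0/4 = 0.

0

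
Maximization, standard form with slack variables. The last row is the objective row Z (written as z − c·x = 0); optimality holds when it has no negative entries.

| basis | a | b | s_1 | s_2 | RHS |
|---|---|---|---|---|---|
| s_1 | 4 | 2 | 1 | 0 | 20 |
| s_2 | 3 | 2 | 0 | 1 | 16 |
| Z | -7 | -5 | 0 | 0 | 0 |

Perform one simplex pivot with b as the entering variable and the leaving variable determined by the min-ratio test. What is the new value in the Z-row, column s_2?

5/2

Ratio test on column b — row 1: 20/2 = 10; row 2: 16/2 = 8. Minimum is 8 at row 2 (s_2 leaves); pivot element 2.
Divide row 2 by 2; eliminate column b from the other rows.
Z-row update in column s_2: 0 − (-5)·(1/2) = 5/2.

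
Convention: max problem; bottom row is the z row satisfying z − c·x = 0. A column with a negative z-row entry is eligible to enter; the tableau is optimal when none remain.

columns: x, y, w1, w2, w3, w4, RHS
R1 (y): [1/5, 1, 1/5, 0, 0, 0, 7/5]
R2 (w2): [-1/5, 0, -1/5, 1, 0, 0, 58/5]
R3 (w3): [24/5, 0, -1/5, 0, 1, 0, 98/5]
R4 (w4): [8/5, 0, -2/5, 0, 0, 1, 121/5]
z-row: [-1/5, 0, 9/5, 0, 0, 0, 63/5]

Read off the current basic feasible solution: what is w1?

0

w1 is not in the basis, so in the current basic feasible solution w1 = 0.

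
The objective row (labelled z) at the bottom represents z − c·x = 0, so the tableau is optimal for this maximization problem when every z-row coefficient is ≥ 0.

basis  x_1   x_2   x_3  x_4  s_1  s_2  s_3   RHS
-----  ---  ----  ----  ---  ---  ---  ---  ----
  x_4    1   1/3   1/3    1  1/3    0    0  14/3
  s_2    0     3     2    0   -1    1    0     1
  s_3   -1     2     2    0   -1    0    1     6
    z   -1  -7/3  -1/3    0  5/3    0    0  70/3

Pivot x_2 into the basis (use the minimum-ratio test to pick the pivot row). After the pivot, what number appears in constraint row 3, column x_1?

-1

Ratio test on column x_2 — row 1: (14/3)/(1/3) = 14; row 2: 1/3 = 1/3; row 3: 6/2 = 3. Minimum is 1/3 at row 2 (s_2 leaves); pivot element 3.
Divide row 2 by 3; eliminate column x_2 from the other rows.
Row 3 update in column x_1: -1 − 2·0 = -1.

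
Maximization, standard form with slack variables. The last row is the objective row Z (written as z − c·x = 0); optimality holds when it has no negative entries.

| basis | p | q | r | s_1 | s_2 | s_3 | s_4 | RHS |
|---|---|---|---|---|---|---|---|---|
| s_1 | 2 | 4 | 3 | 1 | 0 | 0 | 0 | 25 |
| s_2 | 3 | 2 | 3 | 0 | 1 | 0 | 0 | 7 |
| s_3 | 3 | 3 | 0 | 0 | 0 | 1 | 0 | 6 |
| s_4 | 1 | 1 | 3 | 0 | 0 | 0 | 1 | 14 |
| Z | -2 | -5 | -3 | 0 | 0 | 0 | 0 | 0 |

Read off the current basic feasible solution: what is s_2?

7

s_2 is basic (row 2); its value is the RHS of that row, 7.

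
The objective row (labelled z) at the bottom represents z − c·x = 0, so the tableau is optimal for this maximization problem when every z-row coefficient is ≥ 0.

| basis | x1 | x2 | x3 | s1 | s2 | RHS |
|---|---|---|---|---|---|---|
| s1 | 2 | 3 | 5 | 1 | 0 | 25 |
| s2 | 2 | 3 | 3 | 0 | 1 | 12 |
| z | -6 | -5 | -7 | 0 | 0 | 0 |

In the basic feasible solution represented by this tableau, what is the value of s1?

25

s1 is basic (row 1); its value is the RHS of that row, 25.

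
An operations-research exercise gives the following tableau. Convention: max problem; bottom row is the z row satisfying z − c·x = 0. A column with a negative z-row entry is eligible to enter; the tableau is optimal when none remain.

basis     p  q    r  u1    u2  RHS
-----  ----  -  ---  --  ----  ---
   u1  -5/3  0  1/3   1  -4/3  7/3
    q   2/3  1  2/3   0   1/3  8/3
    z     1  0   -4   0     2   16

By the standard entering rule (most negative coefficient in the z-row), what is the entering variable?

r

Negative z-row entries: r: -4.
The most negative is -4 in column r, so r enters.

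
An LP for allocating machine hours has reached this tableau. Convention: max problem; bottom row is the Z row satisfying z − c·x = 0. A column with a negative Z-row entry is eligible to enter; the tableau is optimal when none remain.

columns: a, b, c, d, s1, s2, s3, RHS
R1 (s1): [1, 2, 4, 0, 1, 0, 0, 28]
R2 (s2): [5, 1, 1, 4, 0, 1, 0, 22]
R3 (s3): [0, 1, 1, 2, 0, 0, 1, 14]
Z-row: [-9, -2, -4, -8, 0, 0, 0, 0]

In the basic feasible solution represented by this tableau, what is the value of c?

0

c is not in the basis, so in the current basic feasible solution c = 0.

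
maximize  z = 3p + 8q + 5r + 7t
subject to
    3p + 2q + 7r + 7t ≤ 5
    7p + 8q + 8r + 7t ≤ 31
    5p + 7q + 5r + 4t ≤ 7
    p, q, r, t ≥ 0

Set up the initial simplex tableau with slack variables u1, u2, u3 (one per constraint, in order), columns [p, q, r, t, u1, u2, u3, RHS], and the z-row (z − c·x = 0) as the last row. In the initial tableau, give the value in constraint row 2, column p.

7

Constraint 2 has coefficient 7 on p.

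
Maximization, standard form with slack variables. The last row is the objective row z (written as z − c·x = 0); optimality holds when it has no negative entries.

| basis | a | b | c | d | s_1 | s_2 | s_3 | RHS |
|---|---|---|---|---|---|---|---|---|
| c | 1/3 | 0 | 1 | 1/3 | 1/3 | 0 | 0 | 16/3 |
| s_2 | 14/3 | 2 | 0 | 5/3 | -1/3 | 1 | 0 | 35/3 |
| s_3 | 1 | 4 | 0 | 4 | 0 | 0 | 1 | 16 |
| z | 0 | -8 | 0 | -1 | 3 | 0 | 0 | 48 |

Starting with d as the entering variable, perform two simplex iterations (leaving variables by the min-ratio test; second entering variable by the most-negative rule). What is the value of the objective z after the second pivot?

Ratio test on column d — row 1: (16/3)/(1/3) = 16; row 2: (35/3)/(5/3) = 7; row 3: 16/4 = 4. Minimum is 4 at row 3 (s_3 leaves); pivot element 4.
Pivot on row 3; the z-row RHS becomes 48 − (-1)·4 = 52.
Next entering variable (most negative z-row entry -7): b.
Ratio test on column b — row 1: entry -1/3 ≤ 0; row 2: 5/(1/3) = 15; row 3: 4/1 = 4. Minimum is 4 at row 3 (d leaves); pivot element 1.
After the second pivot the z-row RHS is 52 − (-7)·4 = 80.

80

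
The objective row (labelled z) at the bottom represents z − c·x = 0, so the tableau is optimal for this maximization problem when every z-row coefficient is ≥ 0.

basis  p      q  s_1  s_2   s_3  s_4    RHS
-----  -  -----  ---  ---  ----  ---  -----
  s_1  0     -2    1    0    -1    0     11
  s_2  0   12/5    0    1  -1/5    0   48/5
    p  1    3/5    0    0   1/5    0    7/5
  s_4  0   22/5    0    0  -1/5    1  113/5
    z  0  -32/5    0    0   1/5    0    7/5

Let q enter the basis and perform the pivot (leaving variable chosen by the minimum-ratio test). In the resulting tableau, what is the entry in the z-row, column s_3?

Ratio test on column q — row 1: entry -2 ≤ 0; row 2: (48/5)/(12/5) = 4; row 3: (7/5)/(3/5) = 7/3; row 4: (113/5)/(22/5) = 113/22. Minimum is 7/3 at row 3 (p leaves); pivot element 3/5.
Divide row 3 by 3/5; eliminate column q from the other rows.
z-row update in column s_3: 1/5 − (-32/5)·(1/3) = 7/3.

7/3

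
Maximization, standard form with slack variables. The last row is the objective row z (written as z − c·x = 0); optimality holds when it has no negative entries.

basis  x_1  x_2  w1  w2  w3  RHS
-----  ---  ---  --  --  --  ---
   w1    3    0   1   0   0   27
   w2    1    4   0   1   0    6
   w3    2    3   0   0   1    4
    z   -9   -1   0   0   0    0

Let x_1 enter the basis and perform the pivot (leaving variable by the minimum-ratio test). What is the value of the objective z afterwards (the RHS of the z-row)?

Ratio test on column x_1 — row 1: 27/3 = 9; row 2: 6/1 = 6; row 3: 4/2 = 2. Minimum is 2 at row 3 (w3 leaves); pivot element 2.
Pivot on row 3; the z-row RHS becomes 0 − (-9)·2 = 18.

18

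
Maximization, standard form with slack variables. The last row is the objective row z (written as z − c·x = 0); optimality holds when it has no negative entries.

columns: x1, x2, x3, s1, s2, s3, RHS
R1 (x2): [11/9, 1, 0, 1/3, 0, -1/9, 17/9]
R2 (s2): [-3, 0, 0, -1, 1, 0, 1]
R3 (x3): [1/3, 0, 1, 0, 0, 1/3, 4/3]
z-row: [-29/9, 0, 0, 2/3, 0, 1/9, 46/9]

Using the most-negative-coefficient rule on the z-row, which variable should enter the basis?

x1

Negative z-row entries: x1: -29/9.
The most negative is -29/9 in column x1, so x1 enters.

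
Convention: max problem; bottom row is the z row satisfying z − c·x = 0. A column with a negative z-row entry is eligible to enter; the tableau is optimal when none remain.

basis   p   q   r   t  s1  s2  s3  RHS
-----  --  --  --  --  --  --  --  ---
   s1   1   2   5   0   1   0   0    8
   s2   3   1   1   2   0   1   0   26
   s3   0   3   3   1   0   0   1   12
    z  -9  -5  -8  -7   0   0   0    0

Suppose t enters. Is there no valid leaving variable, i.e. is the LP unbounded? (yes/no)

no

Column t has positive entries in row(s) 2, 3, so the ratio test bounds it — not unbounded.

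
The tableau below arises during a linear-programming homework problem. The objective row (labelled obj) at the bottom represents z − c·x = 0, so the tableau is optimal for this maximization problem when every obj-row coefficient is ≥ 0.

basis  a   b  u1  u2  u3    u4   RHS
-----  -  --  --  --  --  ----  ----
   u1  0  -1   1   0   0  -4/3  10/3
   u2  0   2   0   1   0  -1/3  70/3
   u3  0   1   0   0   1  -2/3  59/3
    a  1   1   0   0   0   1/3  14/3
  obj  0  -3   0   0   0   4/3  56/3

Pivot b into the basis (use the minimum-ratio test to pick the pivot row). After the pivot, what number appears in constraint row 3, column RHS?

Ratio test on column b — row 1: entry -1 ≤ 0; row 2: (70/3)/2 = 35/3; row 3: (59/3)/1 = 59/3; row 4: (14/3)/1 = 14/3. Minimum is 14/3 at row 4 (a leaves); pivot element 1.
Divide row 4 by 1; eliminate column b from the other rows.
Row 3 update in column RHS: 59/3 − 1·(14/3) = 15.

15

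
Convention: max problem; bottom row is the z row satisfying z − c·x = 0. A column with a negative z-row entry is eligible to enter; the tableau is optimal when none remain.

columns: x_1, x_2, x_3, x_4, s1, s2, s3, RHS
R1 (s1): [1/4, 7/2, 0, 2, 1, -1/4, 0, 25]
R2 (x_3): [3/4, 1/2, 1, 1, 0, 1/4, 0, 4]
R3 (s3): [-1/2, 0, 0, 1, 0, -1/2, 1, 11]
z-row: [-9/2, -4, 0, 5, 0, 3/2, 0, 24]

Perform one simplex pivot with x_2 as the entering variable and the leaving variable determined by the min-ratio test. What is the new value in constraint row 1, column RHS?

Ratio test on column x_2 — row 1: 25/(7/2) = 50/7; row 2: 4/(1/2) = 8; row 3: entry 0 ≤ 0. Minimum is 50/7 at row 1 (s1 leaves); pivot element 7/2.
Divide row 1 by 7/2; eliminate column x_2 from the other rows.
In the new row 1, the RHS entry is the old entry divided by the pivot: 25/(7/2) = 50/7.

50/7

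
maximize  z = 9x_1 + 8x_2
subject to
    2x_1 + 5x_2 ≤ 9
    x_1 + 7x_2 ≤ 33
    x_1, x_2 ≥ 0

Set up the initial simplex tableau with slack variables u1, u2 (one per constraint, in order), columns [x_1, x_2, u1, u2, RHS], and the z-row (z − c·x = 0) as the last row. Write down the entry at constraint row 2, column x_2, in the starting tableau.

Constraint 2 has coefficient 7 on x_2.

7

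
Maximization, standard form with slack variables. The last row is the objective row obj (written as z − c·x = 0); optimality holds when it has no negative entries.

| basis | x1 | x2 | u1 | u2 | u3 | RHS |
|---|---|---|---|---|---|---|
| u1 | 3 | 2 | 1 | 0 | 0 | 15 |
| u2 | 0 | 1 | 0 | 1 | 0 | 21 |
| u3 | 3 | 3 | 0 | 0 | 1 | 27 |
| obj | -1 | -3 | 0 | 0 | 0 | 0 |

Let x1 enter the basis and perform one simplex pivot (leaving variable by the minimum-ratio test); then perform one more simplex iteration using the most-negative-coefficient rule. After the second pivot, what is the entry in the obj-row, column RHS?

45/2

Ratio test on column x1 — row 1: 15/3 = 5; row 2: entry 0 ≤ 0; row 3: 27/3 = 9. Minimum is 5 at row 1 (u1 leaves); pivot element 3.
Divide row 1 by 3; eliminate column x1 from the other rows.
Second iteration: most negative obj-row entry is -7/3 in column x2, so x2 enters.
Ratio test on column x2 — row 1: 5/(2/3) = 15/2; row 2: 21/1 = 21; row 3: 12/1 = 12. Minimum is 15/2 at row 1 (x1 leaves); pivot element 2/3.
Divide row 1 by 2/3; eliminate column x2 from the other rows.
After both pivots, the entry at the obj-row, column RHS is 45/2.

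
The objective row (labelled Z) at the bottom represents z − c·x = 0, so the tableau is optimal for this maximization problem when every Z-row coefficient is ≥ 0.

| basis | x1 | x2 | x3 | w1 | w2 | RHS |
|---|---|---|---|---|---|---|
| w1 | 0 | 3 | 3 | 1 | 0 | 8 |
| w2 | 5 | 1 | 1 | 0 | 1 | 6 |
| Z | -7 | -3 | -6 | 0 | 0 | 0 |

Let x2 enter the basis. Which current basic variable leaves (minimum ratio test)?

Column x2 entries and ratios — w1: 8/3 = 8/3; w2: 6/1 = 6.
Smallest ratio is 8/3 in the row of w1, so w1 leaves.

w1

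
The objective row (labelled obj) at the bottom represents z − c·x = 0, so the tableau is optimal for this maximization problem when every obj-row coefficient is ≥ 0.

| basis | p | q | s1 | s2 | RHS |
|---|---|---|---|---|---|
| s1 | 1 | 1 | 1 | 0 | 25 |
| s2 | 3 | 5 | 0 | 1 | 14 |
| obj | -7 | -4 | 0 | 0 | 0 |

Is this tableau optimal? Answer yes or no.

The obj-row has a negative entry -7 in column p, so it is not optimal.

no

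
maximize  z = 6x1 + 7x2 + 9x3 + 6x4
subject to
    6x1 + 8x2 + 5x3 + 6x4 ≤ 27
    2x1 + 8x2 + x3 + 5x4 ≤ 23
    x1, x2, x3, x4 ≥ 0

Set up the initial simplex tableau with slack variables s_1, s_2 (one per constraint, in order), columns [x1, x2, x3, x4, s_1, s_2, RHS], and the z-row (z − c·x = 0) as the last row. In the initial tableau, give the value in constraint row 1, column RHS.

The RHS of constraint 1 is b_1 = 27.

27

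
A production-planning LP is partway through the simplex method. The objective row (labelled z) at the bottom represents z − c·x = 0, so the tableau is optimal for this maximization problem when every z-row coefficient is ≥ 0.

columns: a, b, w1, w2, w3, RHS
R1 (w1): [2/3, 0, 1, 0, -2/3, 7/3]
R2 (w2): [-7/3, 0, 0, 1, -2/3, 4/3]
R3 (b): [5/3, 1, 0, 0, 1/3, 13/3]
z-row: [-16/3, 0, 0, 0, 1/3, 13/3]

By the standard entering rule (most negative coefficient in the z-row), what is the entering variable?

a

Negative z-row entries: a: -16/3.
The most negative is -16/3 in column a, so a enters.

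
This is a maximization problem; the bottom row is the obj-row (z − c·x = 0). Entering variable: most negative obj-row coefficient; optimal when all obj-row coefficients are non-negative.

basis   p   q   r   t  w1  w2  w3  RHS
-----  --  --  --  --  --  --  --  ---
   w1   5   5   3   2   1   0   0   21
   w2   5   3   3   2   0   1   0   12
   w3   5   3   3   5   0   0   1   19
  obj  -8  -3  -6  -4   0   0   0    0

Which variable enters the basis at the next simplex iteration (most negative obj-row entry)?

p

Negative obj-row entries: p: -8, q: -3, r: -6, t: -4.
The most negative is -8 in column p, so p enters.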